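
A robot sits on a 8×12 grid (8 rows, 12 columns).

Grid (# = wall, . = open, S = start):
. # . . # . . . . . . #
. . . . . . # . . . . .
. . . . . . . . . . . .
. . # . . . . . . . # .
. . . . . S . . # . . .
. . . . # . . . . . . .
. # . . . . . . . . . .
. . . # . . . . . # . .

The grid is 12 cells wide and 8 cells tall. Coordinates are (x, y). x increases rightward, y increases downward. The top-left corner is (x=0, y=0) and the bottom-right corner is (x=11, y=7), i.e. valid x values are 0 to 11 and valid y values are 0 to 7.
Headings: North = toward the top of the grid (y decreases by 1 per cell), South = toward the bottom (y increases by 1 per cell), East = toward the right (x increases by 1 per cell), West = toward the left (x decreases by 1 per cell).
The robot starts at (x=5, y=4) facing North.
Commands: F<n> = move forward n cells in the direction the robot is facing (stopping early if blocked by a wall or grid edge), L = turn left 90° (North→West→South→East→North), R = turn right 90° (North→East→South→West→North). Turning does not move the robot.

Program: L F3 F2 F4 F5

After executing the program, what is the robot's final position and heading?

Start: (x=5, y=4), facing North
  L: turn left, now facing West
  F3: move forward 3, now at (x=2, y=4)
  F2: move forward 2, now at (x=0, y=4)
  F4: move forward 0/4 (blocked), now at (x=0, y=4)
  F5: move forward 0/5 (blocked), now at (x=0, y=4)
Final: (x=0, y=4), facing West

Answer: Final position: (x=0, y=4), facing West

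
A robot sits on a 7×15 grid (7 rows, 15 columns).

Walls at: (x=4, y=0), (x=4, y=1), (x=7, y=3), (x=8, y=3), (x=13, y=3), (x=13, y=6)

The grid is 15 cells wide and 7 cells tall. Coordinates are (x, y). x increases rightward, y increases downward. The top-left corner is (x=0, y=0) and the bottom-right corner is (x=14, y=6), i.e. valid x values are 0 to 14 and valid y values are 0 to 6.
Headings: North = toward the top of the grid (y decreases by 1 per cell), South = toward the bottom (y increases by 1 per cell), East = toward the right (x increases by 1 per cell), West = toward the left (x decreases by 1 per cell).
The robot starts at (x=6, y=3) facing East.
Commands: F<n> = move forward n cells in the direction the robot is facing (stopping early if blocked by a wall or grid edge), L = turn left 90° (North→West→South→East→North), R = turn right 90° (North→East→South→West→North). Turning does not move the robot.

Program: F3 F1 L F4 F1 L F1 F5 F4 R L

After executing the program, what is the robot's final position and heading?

Answer: Final position: (x=5, y=0), facing West

Derivation:
Start: (x=6, y=3), facing East
  F3: move forward 0/3 (blocked), now at (x=6, y=3)
  F1: move forward 0/1 (blocked), now at (x=6, y=3)
  L: turn left, now facing North
  F4: move forward 3/4 (blocked), now at (x=6, y=0)
  F1: move forward 0/1 (blocked), now at (x=6, y=0)
  L: turn left, now facing West
  F1: move forward 1, now at (x=5, y=0)
  F5: move forward 0/5 (blocked), now at (x=5, y=0)
  F4: move forward 0/4 (blocked), now at (x=5, y=0)
  R: turn right, now facing North
  L: turn left, now facing West
Final: (x=5, y=0), facing West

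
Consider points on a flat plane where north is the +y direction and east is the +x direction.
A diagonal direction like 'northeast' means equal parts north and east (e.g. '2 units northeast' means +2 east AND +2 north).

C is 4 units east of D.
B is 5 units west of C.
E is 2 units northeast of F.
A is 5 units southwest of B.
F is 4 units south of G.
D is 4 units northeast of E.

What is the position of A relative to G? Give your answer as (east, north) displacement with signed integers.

Place G at the origin (east=0, north=0).
  F is 4 units south of G: delta (east=+0, north=-4); F at (east=0, north=-4).
  E is 2 units northeast of F: delta (east=+2, north=+2); E at (east=2, north=-2).
  D is 4 units northeast of E: delta (east=+4, north=+4); D at (east=6, north=2).
  C is 4 units east of D: delta (east=+4, north=+0); C at (east=10, north=2).
  B is 5 units west of C: delta (east=-5, north=+0); B at (east=5, north=2).
  A is 5 units southwest of B: delta (east=-5, north=-5); A at (east=0, north=-3).
Therefore A relative to G: (east=0, north=-3).

Answer: A is at (east=0, north=-3) relative to G.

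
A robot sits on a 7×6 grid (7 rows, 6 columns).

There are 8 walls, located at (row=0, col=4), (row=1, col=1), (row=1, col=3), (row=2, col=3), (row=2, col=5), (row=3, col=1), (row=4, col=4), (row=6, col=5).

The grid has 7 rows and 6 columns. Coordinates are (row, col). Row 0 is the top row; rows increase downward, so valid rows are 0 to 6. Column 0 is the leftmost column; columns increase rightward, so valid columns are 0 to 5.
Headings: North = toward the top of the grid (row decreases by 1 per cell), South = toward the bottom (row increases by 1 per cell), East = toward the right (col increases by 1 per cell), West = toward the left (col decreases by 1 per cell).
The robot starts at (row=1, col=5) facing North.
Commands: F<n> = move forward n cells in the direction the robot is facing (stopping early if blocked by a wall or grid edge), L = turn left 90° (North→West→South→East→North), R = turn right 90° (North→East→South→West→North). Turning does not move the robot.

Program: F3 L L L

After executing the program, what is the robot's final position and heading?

Start: (row=1, col=5), facing North
  F3: move forward 1/3 (blocked), now at (row=0, col=5)
  L: turn left, now facing West
  L: turn left, now facing South
  L: turn left, now facing East
Final: (row=0, col=5), facing East

Answer: Final position: (row=0, col=5), facing East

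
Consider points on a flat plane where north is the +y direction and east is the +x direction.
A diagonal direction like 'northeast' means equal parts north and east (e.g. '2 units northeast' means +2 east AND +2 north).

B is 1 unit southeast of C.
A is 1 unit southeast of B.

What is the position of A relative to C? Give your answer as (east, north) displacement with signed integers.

Place C at the origin (east=0, north=0).
  B is 1 unit southeast of C: delta (east=+1, north=-1); B at (east=1, north=-1).
  A is 1 unit southeast of B: delta (east=+1, north=-1); A at (east=2, north=-2).
Therefore A relative to C: (east=2, north=-2).

Answer: A is at (east=2, north=-2) relative to C.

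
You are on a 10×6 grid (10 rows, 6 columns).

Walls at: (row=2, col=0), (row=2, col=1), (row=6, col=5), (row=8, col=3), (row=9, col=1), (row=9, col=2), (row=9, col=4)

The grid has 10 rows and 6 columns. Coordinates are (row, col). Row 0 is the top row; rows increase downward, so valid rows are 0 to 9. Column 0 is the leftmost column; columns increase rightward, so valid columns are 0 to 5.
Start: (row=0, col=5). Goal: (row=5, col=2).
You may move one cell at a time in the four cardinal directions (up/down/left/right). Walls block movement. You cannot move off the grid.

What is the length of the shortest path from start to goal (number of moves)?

BFS from (row=0, col=5) until reaching (row=5, col=2):
  Distance 0: (row=0, col=5)
  Distance 1: (row=0, col=4), (row=1, col=5)
  Distance 2: (row=0, col=3), (row=1, col=4), (row=2, col=5)
  Distance 3: (row=0, col=2), (row=1, col=3), (row=2, col=4), (row=3, col=5)
  Distance 4: (row=0, col=1), (row=1, col=2), (row=2, col=3), (row=3, col=4), (row=4, col=5)
  Distance 5: (row=0, col=0), (row=1, col=1), (row=2, col=2), (row=3, col=3), (row=4, col=4), (row=5, col=5)
  Distance 6: (row=1, col=0), (row=3, col=2), (row=4, col=3), (row=5, col=4)
  Distance 7: (row=3, col=1), (row=4, col=2), (row=5, col=3), (row=6, col=4)
  Distance 8: (row=3, col=0), (row=4, col=1), (row=5, col=2), (row=6, col=3), (row=7, col=4)  <- goal reached here
One shortest path (8 moves): (row=0, col=5) -> (row=0, col=4) -> (row=0, col=3) -> (row=0, col=2) -> (row=1, col=2) -> (row=2, col=2) -> (row=3, col=2) -> (row=4, col=2) -> (row=5, col=2)

Answer: Shortest path length: 8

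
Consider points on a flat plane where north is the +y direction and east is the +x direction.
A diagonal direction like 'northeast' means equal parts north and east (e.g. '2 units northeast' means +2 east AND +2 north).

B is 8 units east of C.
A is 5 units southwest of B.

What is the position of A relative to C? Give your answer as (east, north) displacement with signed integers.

Place C at the origin (east=0, north=0).
  B is 8 units east of C: delta (east=+8, north=+0); B at (east=8, north=0).
  A is 5 units southwest of B: delta (east=-5, north=-5); A at (east=3, north=-5).
Therefore A relative to C: (east=3, north=-5).

Answer: A is at (east=3, north=-5) relative to C.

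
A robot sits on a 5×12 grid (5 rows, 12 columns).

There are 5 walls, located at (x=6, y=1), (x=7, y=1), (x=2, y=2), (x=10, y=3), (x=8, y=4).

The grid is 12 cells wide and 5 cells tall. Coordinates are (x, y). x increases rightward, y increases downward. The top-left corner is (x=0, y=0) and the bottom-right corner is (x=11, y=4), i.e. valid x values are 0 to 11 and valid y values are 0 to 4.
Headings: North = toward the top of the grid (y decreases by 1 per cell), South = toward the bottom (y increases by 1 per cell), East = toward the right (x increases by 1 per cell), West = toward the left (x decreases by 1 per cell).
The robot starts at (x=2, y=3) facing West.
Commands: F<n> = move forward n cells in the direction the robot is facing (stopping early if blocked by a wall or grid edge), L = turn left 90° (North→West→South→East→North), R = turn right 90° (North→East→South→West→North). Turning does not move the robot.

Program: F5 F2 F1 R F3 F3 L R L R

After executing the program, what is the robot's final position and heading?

Start: (x=2, y=3), facing West
  F5: move forward 2/5 (blocked), now at (x=0, y=3)
  F2: move forward 0/2 (blocked), now at (x=0, y=3)
  F1: move forward 0/1 (blocked), now at (x=0, y=3)
  R: turn right, now facing North
  F3: move forward 3, now at (x=0, y=0)
  F3: move forward 0/3 (blocked), now at (x=0, y=0)
  L: turn left, now facing West
  R: turn right, now facing North
  L: turn left, now facing West
  R: turn right, now facing North
Final: (x=0, y=0), facing North

Answer: Final position: (x=0, y=0), facing North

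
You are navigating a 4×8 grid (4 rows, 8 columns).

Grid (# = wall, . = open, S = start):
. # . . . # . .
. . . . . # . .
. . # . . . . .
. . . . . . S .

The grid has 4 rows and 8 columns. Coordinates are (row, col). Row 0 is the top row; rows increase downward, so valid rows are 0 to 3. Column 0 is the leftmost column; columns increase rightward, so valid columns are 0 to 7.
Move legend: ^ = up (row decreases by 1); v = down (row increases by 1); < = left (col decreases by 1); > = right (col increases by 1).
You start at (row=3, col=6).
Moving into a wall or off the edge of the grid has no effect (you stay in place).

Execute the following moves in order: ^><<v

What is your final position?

Answer: Final position: (row=3, col=5)

Derivation:
Start: (row=3, col=6)
  ^ (up): (row=3, col=6) -> (row=2, col=6)
  > (right): (row=2, col=6) -> (row=2, col=7)
  < (left): (row=2, col=7) -> (row=2, col=6)
  < (left): (row=2, col=6) -> (row=2, col=5)
  v (down): (row=2, col=5) -> (row=3, col=5)
Final: (row=3, col=5)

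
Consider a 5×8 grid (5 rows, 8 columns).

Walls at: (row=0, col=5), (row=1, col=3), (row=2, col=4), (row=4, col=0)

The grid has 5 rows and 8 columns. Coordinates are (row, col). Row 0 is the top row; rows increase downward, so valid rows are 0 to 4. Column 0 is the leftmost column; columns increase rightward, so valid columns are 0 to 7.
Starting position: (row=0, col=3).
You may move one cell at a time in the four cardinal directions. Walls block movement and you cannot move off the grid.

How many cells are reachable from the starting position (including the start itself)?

Answer: Reachable cells: 36

Derivation:
BFS flood-fill from (row=0, col=3):
  Distance 0: (row=0, col=3)
  Distance 1: (row=0, col=2), (row=0, col=4)
  Distance 2: (row=0, col=1), (row=1, col=2), (row=1, col=4)
  Distance 3: (row=0, col=0), (row=1, col=1), (row=1, col=5), (row=2, col=2)
  Distance 4: (row=1, col=0), (row=1, col=6), (row=2, col=1), (row=2, col=3), (row=2, col=5), (row=3, col=2)
  Distance 5: (row=0, col=6), (row=1, col=7), (row=2, col=0), (row=2, col=6), (row=3, col=1), (row=3, col=3), (row=3, col=5), (row=4, col=2)
  Distance 6: (row=0, col=7), (row=2, col=7), (row=3, col=0), (row=3, col=4), (row=3, col=6), (row=4, col=1), (row=4, col=3), (row=4, col=5)
  Distance 7: (row=3, col=7), (row=4, col=4), (row=4, col=6)
  Distance 8: (row=4, col=7)
Total reachable: 36 (grid has 36 open cells total)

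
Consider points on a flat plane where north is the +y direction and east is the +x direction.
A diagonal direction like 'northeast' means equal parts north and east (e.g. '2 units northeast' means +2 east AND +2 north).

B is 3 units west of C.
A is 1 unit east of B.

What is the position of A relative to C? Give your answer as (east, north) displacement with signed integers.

Place C at the origin (east=0, north=0).
  B is 3 units west of C: delta (east=-3, north=+0); B at (east=-3, north=0).
  A is 1 unit east of B: delta (east=+1, north=+0); A at (east=-2, north=0).
Therefore A relative to C: (east=-2, north=0).

Answer: A is at (east=-2, north=0) relative to C.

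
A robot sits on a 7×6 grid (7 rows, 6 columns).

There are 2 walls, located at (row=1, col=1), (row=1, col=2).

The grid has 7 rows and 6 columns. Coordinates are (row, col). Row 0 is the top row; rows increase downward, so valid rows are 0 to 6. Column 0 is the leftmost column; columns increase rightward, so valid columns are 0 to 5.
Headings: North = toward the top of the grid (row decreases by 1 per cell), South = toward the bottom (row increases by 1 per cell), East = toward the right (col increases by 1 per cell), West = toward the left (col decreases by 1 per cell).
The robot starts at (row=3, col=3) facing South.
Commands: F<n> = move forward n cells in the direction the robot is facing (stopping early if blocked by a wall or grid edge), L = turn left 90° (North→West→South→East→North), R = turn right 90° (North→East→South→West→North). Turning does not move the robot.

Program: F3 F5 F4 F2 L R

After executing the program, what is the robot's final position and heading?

Start: (row=3, col=3), facing South
  F3: move forward 3, now at (row=6, col=3)
  F5: move forward 0/5 (blocked), now at (row=6, col=3)
  F4: move forward 0/4 (blocked), now at (row=6, col=3)
  F2: move forward 0/2 (blocked), now at (row=6, col=3)
  L: turn left, now facing East
  R: turn right, now facing South
Final: (row=6, col=3), facing South

Answer: Final position: (row=6, col=3), facing South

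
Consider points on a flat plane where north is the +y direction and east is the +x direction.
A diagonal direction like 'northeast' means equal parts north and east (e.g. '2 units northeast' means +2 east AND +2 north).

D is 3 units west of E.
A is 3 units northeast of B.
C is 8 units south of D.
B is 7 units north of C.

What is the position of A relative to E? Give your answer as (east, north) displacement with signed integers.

Place E at the origin (east=0, north=0).
  D is 3 units west of E: delta (east=-3, north=+0); D at (east=-3, north=0).
  C is 8 units south of D: delta (east=+0, north=-8); C at (east=-3, north=-8).
  B is 7 units north of C: delta (east=+0, north=+7); B at (east=-3, north=-1).
  A is 3 units northeast of B: delta (east=+3, north=+3); A at (east=0, north=2).
Therefore A relative to E: (east=0, north=2).

Answer: A is at (east=0, north=2) relative to E.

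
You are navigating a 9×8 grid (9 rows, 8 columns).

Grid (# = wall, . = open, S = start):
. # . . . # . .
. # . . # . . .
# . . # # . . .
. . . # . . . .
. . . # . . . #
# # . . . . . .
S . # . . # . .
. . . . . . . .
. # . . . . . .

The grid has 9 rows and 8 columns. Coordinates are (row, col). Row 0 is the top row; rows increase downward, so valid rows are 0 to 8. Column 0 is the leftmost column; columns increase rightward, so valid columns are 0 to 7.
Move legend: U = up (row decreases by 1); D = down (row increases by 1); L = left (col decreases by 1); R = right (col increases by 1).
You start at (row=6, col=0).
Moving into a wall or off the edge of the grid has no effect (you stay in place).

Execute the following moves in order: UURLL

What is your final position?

Start: (row=6, col=0)
  U (up): blocked, stay at (row=6, col=0)
  U (up): blocked, stay at (row=6, col=0)
  R (right): (row=6, col=0) -> (row=6, col=1)
  L (left): (row=6, col=1) -> (row=6, col=0)
  L (left): blocked, stay at (row=6, col=0)
Final: (row=6, col=0)

Answer: Final position: (row=6, col=0)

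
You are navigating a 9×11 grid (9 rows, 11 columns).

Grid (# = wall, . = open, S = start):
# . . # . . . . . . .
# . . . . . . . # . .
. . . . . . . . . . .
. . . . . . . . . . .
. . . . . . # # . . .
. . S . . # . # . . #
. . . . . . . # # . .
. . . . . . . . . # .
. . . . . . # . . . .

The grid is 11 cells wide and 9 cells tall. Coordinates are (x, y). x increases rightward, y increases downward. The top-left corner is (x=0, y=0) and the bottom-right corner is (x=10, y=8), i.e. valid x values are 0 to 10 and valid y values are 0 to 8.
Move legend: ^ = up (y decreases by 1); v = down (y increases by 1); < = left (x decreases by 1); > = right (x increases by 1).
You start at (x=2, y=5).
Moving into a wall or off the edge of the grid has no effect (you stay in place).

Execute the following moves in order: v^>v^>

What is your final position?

Start: (x=2, y=5)
  v (down): (x=2, y=5) -> (x=2, y=6)
  ^ (up): (x=2, y=6) -> (x=2, y=5)
  > (right): (x=2, y=5) -> (x=3, y=5)
  v (down): (x=3, y=5) -> (x=3, y=6)
  ^ (up): (x=3, y=6) -> (x=3, y=5)
  > (right): (x=3, y=5) -> (x=4, y=5)
Final: (x=4, y=5)

Answer: Final position: (x=4, y=5)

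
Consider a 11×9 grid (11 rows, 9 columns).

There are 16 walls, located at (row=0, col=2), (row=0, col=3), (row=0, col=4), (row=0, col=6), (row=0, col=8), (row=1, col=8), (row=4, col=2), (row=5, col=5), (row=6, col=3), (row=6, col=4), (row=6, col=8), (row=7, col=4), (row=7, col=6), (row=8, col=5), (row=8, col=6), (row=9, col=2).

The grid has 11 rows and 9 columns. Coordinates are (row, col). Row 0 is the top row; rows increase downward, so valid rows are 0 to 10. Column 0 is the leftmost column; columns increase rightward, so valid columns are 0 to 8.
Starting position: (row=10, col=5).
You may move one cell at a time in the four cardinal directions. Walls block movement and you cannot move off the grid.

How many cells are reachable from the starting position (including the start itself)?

BFS flood-fill from (row=10, col=5):
  Distance 0: (row=10, col=5)
  Distance 1: (row=9, col=5), (row=10, col=4), (row=10, col=6)
  Distance 2: (row=9, col=4), (row=9, col=6), (row=10, col=3), (row=10, col=7)
  Distance 3: (row=8, col=4), (row=9, col=3), (row=9, col=7), (row=10, col=2), (row=10, col=8)
  Distance 4: (row=8, col=3), (row=8, col=7), (row=9, col=8), (row=10, col=1)
  Distance 5: (row=7, col=3), (row=7, col=7), (row=8, col=2), (row=8, col=8), (row=9, col=1), (row=10, col=0)
  Distance 6: (row=6, col=7), (row=7, col=2), (row=7, col=8), (row=8, col=1), (row=9, col=0)
  Distance 7: (row=5, col=7), (row=6, col=2), (row=6, col=6), (row=7, col=1), (row=8, col=0)
  Distance 8: (row=4, col=7), (row=5, col=2), (row=5, col=6), (row=5, col=8), (row=6, col=1), (row=6, col=5), (row=7, col=0)
  Distance 9: (row=3, col=7), (row=4, col=6), (row=4, col=8), (row=5, col=1), (row=5, col=3), (row=6, col=0), (row=7, col=5)
  Distance 10: (row=2, col=7), (row=3, col=6), (row=3, col=8), (row=4, col=1), (row=4, col=3), (row=4, col=5), (row=5, col=0), (row=5, col=4)
  Distance 11: (row=1, col=7), (row=2, col=6), (row=2, col=8), (row=3, col=1), (row=3, col=3), (row=3, col=5), (row=4, col=0), (row=4, col=4)
  Distance 12: (row=0, col=7), (row=1, col=6), (row=2, col=1), (row=2, col=3), (row=2, col=5), (row=3, col=0), (row=3, col=2), (row=3, col=4)
  Distance 13: (row=1, col=1), (row=1, col=3), (row=1, col=5), (row=2, col=0), (row=2, col=2), (row=2, col=4)
  Distance 14: (row=0, col=1), (row=0, col=5), (row=1, col=0), (row=1, col=2), (row=1, col=4)
  Distance 15: (row=0, col=0)
Total reachable: 83 (grid has 83 open cells total)

Answer: Reachable cells: 83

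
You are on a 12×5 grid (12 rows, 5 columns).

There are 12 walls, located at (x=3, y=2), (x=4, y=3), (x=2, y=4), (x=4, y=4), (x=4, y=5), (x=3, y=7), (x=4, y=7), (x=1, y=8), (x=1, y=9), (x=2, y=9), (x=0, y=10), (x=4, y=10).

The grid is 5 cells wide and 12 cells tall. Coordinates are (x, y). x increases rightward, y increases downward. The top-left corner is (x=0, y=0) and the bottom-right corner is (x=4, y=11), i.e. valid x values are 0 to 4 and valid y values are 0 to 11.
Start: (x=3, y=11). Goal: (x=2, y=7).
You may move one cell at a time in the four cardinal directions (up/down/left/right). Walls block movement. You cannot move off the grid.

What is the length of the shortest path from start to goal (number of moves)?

Answer: Shortest path length: 5

Derivation:
BFS from (x=3, y=11) until reaching (x=2, y=7):
  Distance 0: (x=3, y=11)
  Distance 1: (x=3, y=10), (x=2, y=11), (x=4, y=11)
  Distance 2: (x=3, y=9), (x=2, y=10), (x=1, y=11)
  Distance 3: (x=3, y=8), (x=4, y=9), (x=1, y=10), (x=0, y=11)
  Distance 4: (x=2, y=8), (x=4, y=8)
  Distance 5: (x=2, y=7)  <- goal reached here
One shortest path (5 moves): (x=3, y=11) -> (x=3, y=10) -> (x=3, y=9) -> (x=3, y=8) -> (x=2, y=8) -> (x=2, y=7)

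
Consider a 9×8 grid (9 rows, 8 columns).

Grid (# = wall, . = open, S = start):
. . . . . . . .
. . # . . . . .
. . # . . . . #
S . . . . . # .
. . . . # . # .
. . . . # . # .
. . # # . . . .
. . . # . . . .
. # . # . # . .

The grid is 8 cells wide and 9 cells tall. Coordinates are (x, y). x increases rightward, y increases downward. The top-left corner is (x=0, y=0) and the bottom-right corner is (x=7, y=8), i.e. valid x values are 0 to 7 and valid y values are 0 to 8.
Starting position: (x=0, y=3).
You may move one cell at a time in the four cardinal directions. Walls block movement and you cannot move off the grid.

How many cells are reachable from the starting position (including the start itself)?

Answer: Reachable cells: 58

Derivation:
BFS flood-fill from (x=0, y=3):
  Distance 0: (x=0, y=3)
  Distance 1: (x=0, y=2), (x=1, y=3), (x=0, y=4)
  Distance 2: (x=0, y=1), (x=1, y=2), (x=2, y=3), (x=1, y=4), (x=0, y=5)
  Distance 3: (x=0, y=0), (x=1, y=1), (x=3, y=3), (x=2, y=4), (x=1, y=5), (x=0, y=6)
  Distance 4: (x=1, y=0), (x=3, y=2), (x=4, y=3), (x=3, y=4), (x=2, y=5), (x=1, y=6), (x=0, y=7)
  Distance 5: (x=2, y=0), (x=3, y=1), (x=4, y=2), (x=5, y=3), (x=3, y=5), (x=1, y=7), (x=0, y=8)
  Distance 6: (x=3, y=0), (x=4, y=1), (x=5, y=2), (x=5, y=4), (x=2, y=7)
  Distance 7: (x=4, y=0), (x=5, y=1), (x=6, y=2), (x=5, y=5), (x=2, y=8)
  Distance 8: (x=5, y=0), (x=6, y=1), (x=5, y=6)
  Distance 9: (x=6, y=0), (x=7, y=1), (x=4, y=6), (x=6, y=6), (x=5, y=7)
  Distance 10: (x=7, y=0), (x=7, y=6), (x=4, y=7), (x=6, y=7)
  Distance 11: (x=7, y=5), (x=7, y=7), (x=4, y=8), (x=6, y=8)
  Distance 12: (x=7, y=4), (x=7, y=8)
  Distance 13: (x=7, y=3)
Total reachable: 58 (grid has 58 open cells total)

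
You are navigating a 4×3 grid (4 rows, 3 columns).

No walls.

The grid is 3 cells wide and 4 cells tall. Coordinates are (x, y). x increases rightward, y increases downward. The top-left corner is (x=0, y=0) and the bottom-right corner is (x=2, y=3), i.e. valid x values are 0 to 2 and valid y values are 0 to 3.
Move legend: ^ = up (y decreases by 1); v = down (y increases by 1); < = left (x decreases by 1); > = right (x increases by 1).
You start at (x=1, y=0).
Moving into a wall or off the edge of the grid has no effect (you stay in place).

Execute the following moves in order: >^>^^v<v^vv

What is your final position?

Start: (x=1, y=0)
  > (right): (x=1, y=0) -> (x=2, y=0)
  ^ (up): blocked, stay at (x=2, y=0)
  > (right): blocked, stay at (x=2, y=0)
  ^ (up): blocked, stay at (x=2, y=0)
  ^ (up): blocked, stay at (x=2, y=0)
  v (down): (x=2, y=0) -> (x=2, y=1)
  < (left): (x=2, y=1) -> (x=1, y=1)
  v (down): (x=1, y=1) -> (x=1, y=2)
  ^ (up): (x=1, y=2) -> (x=1, y=1)
  v (down): (x=1, y=1) -> (x=1, y=2)
  v (down): (x=1, y=2) -> (x=1, y=3)
Final: (x=1, y=3)

Answer: Final position: (x=1, y=3)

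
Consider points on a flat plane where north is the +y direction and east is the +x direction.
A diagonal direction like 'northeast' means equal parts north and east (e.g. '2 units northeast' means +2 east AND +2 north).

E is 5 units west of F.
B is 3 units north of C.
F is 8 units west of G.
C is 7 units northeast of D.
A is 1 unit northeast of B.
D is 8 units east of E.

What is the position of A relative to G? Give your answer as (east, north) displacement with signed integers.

Answer: A is at (east=3, north=11) relative to G.

Derivation:
Place G at the origin (east=0, north=0).
  F is 8 units west of G: delta (east=-8, north=+0); F at (east=-8, north=0).
  E is 5 units west of F: delta (east=-5, north=+0); E at (east=-13, north=0).
  D is 8 units east of E: delta (east=+8, north=+0); D at (east=-5, north=0).
  C is 7 units northeast of D: delta (east=+7, north=+7); C at (east=2, north=7).
  B is 3 units north of C: delta (east=+0, north=+3); B at (east=2, north=10).
  A is 1 unit northeast of B: delta (east=+1, north=+1); A at (east=3, north=11).
Therefore A relative to G: (east=3, north=11).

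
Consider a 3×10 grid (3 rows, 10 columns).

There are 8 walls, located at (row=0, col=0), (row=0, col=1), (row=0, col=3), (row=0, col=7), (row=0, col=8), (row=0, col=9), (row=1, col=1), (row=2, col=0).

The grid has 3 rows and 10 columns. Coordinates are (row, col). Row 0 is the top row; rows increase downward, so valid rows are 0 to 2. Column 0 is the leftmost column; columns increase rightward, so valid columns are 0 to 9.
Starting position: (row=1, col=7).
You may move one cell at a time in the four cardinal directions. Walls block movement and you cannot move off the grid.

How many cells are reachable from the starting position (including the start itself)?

BFS flood-fill from (row=1, col=7):
  Distance 0: (row=1, col=7)
  Distance 1: (row=1, col=6), (row=1, col=8), (row=2, col=7)
  Distance 2: (row=0, col=6), (row=1, col=5), (row=1, col=9), (row=2, col=6), (row=2, col=8)
  Distance 3: (row=0, col=5), (row=1, col=4), (row=2, col=5), (row=2, col=9)
  Distance 4: (row=0, col=4), (row=1, col=3), (row=2, col=4)
  Distance 5: (row=1, col=2), (row=2, col=3)
  Distance 6: (row=0, col=2), (row=2, col=2)
  Distance 7: (row=2, col=1)
Total reachable: 21 (grid has 22 open cells total)

Answer: Reachable cells: 21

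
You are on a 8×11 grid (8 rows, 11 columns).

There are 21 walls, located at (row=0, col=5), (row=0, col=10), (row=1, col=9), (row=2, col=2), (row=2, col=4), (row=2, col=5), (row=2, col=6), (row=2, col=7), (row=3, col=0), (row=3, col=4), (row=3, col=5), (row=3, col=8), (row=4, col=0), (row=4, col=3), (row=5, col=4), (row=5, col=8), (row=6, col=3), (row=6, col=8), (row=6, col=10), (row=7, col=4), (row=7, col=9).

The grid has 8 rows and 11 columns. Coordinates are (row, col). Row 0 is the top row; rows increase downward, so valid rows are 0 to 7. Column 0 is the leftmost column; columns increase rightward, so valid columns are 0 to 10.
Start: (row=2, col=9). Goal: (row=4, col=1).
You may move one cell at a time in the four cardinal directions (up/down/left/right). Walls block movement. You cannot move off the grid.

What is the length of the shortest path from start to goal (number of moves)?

BFS from (row=2, col=9) until reaching (row=4, col=1):
  Distance 0: (row=2, col=9)
  Distance 1: (row=2, col=8), (row=2, col=10), (row=3, col=9)
  Distance 2: (row=1, col=8), (row=1, col=10), (row=3, col=10), (row=4, col=9)
  Distance 3: (row=0, col=8), (row=1, col=7), (row=4, col=8), (row=4, col=10), (row=5, col=9)
  Distance 4: (row=0, col=7), (row=0, col=9), (row=1, col=6), (row=4, col=7), (row=5, col=10), (row=6, col=9)
  Distance 5: (row=0, col=6), (row=1, col=5), (row=3, col=7), (row=4, col=6), (row=5, col=7)
  Distance 6: (row=1, col=4), (row=3, col=6), (row=4, col=5), (row=5, col=6), (row=6, col=7)
  Distance 7: (row=0, col=4), (row=1, col=3), (row=4, col=4), (row=5, col=5), (row=6, col=6), (row=7, col=7)
  Distance 8: (row=0, col=3), (row=1, col=2), (row=2, col=3), (row=6, col=5), (row=7, col=6), (row=7, col=8)
  Distance 9: (row=0, col=2), (row=1, col=1), (row=3, col=3), (row=6, col=4), (row=7, col=5)
  Distance 10: (row=0, col=1), (row=1, col=0), (row=2, col=1), (row=3, col=2)
  Distance 11: (row=0, col=0), (row=2, col=0), (row=3, col=1), (row=4, col=2)
  Distance 12: (row=4, col=1), (row=5, col=2)  <- goal reached here
One shortest path (12 moves): (row=2, col=9) -> (row=2, col=8) -> (row=1, col=8) -> (row=1, col=7) -> (row=1, col=6) -> (row=1, col=5) -> (row=1, col=4) -> (row=1, col=3) -> (row=1, col=2) -> (row=1, col=1) -> (row=2, col=1) -> (row=3, col=1) -> (row=4, col=1)

Answer: Shortest path length: 12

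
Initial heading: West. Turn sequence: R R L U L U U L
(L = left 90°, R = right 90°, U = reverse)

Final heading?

Answer: Final heading: North

Derivation:
Start: West
  R (right (90° clockwise)) -> North
  R (right (90° clockwise)) -> East
  L (left (90° counter-clockwise)) -> North
  U (U-turn (180°)) -> South
  L (left (90° counter-clockwise)) -> East
  U (U-turn (180°)) -> West
  U (U-turn (180°)) -> East
  L (left (90° counter-clockwise)) -> North
Final: North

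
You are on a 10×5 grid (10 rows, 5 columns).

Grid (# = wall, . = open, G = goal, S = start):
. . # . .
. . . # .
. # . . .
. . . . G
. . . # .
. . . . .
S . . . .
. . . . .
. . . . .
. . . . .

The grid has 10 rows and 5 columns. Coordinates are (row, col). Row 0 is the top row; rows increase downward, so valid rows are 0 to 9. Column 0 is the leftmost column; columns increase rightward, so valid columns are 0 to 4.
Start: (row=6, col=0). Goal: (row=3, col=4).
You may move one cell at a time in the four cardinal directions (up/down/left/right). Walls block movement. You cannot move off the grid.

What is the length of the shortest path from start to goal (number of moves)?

Answer: Shortest path length: 7

Derivation:
BFS from (row=6, col=0) until reaching (row=3, col=4):
  Distance 0: (row=6, col=0)
  Distance 1: (row=5, col=0), (row=6, col=1), (row=7, col=0)
  Distance 2: (row=4, col=0), (row=5, col=1), (row=6, col=2), (row=7, col=1), (row=8, col=0)
  Distance 3: (row=3, col=0), (row=4, col=1), (row=5, col=2), (row=6, col=3), (row=7, col=2), (row=8, col=1), (row=9, col=0)
  Distance 4: (row=2, col=0), (row=3, col=1), (row=4, col=2), (row=5, col=3), (row=6, col=4), (row=7, col=3), (row=8, col=2), (row=9, col=1)
  Distance 5: (row=1, col=0), (row=3, col=2), (row=5, col=4), (row=7, col=4), (row=8, col=3), (row=9, col=2)
  Distance 6: (row=0, col=0), (row=1, col=1), (row=2, col=2), (row=3, col=3), (row=4, col=4), (row=8, col=4), (row=9, col=3)
  Distance 7: (row=0, col=1), (row=1, col=2), (row=2, col=3), (row=3, col=4), (row=9, col=4)  <- goal reached here
One shortest path (7 moves): (row=6, col=0) -> (row=6, col=1) -> (row=6, col=2) -> (row=6, col=3) -> (row=6, col=4) -> (row=5, col=4) -> (row=4, col=4) -> (row=3, col=4)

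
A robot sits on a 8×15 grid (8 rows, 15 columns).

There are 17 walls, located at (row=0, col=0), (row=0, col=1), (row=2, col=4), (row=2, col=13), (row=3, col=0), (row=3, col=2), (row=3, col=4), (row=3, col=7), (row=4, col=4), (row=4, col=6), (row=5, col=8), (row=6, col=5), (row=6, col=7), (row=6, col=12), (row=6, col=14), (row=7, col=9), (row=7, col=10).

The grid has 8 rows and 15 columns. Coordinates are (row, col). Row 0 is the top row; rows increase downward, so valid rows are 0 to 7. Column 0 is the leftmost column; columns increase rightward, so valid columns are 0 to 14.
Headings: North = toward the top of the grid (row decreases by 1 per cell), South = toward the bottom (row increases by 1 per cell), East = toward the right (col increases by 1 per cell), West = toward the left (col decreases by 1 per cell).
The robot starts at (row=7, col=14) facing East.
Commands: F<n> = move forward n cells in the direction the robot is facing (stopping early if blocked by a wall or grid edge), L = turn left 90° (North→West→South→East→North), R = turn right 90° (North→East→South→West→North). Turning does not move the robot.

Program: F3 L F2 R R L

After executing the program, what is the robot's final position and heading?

Answer: Final position: (row=7, col=14), facing East

Derivation:
Start: (row=7, col=14), facing East
  F3: move forward 0/3 (blocked), now at (row=7, col=14)
  L: turn left, now facing North
  F2: move forward 0/2 (blocked), now at (row=7, col=14)
  R: turn right, now facing East
  R: turn right, now facing South
  L: turn left, now facing East
Final: (row=7, col=14), facing East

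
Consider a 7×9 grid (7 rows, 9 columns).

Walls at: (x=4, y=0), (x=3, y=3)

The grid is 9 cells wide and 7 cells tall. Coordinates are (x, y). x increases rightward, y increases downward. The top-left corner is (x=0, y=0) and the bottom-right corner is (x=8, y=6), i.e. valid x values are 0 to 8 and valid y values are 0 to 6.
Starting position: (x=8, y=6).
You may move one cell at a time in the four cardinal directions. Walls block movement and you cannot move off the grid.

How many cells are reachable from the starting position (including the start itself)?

Answer: Reachable cells: 61

Derivation:
BFS flood-fill from (x=8, y=6):
  Distance 0: (x=8, y=6)
  Distance 1: (x=8, y=5), (x=7, y=6)
  Distance 2: (x=8, y=4), (x=7, y=5), (x=6, y=6)
  Distance 3: (x=8, y=3), (x=7, y=4), (x=6, y=5), (x=5, y=6)
  Distance 4: (x=8, y=2), (x=7, y=3), (x=6, y=4), (x=5, y=5), (x=4, y=6)
  Distance 5: (x=8, y=1), (x=7, y=2), (x=6, y=3), (x=5, y=4), (x=4, y=5), (x=3, y=6)
  Distance 6: (x=8, y=0), (x=7, y=1), (x=6, y=2), (x=5, y=3), (x=4, y=4), (x=3, y=5), (x=2, y=6)
  Distance 7: (x=7, y=0), (x=6, y=1), (x=5, y=2), (x=4, y=3), (x=3, y=4), (x=2, y=5), (x=1, y=6)
  Distance 8: (x=6, y=0), (x=5, y=1), (x=4, y=2), (x=2, y=4), (x=1, y=5), (x=0, y=6)
  Distance 9: (x=5, y=0), (x=4, y=1), (x=3, y=2), (x=2, y=3), (x=1, y=4), (x=0, y=5)
  Distance 10: (x=3, y=1), (x=2, y=2), (x=1, y=3), (x=0, y=4)
  Distance 11: (x=3, y=0), (x=2, y=1), (x=1, y=2), (x=0, y=3)
  Distance 12: (x=2, y=0), (x=1, y=1), (x=0, y=2)
  Distance 13: (x=1, y=0), (x=0, y=1)
  Distance 14: (x=0, y=0)
Total reachable: 61 (grid has 61 open cells total)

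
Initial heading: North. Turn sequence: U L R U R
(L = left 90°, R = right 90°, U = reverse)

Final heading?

Start: North
  U (U-turn (180°)) -> South
  L (left (90° counter-clockwise)) -> East
  R (right (90° clockwise)) -> South
  U (U-turn (180°)) -> North
  R (right (90° clockwise)) -> East
Final: East

Answer: Final heading: East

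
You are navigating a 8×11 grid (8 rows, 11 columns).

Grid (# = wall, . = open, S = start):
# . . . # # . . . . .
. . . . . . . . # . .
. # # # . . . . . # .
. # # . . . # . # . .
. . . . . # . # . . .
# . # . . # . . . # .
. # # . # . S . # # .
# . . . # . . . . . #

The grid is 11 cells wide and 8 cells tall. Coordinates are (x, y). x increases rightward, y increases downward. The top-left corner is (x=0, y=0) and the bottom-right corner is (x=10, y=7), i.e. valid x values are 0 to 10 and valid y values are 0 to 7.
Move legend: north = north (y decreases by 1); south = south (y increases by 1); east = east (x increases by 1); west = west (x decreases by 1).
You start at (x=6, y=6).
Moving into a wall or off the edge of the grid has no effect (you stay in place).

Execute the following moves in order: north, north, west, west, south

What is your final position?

Answer: Final position: (x=6, y=5)

Derivation:
Start: (x=6, y=6)
  north (north): (x=6, y=6) -> (x=6, y=5)
  north (north): (x=6, y=5) -> (x=6, y=4)
  west (west): blocked, stay at (x=6, y=4)
  west (west): blocked, stay at (x=6, y=4)
  south (south): (x=6, y=4) -> (x=6, y=5)
Final: (x=6, y=5)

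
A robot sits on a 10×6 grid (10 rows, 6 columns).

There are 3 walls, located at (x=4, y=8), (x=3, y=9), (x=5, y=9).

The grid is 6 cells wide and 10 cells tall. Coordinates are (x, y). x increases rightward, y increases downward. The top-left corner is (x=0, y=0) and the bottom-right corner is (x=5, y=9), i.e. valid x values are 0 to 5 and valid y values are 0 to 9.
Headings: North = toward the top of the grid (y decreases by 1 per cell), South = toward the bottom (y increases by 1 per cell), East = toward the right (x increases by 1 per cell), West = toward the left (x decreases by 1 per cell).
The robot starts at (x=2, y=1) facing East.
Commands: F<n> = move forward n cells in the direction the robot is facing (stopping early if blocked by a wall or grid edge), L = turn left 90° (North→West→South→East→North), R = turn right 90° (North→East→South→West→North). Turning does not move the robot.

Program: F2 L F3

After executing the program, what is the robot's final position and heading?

Answer: Final position: (x=4, y=0), facing North

Derivation:
Start: (x=2, y=1), facing East
  F2: move forward 2, now at (x=4, y=1)
  L: turn left, now facing North
  F3: move forward 1/3 (blocked), now at (x=4, y=0)
Final: (x=4, y=0), facing North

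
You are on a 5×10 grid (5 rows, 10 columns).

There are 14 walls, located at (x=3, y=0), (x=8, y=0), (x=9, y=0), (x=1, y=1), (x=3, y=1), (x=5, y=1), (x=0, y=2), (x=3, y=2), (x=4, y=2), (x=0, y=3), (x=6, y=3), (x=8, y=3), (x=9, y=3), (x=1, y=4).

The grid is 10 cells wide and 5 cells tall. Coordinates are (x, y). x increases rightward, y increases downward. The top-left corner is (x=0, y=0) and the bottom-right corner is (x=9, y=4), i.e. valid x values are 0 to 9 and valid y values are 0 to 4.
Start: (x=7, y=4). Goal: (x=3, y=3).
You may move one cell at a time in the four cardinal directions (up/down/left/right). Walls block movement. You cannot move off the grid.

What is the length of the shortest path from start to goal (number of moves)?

BFS from (x=7, y=4) until reaching (x=3, y=3):
  Distance 0: (x=7, y=4)
  Distance 1: (x=7, y=3), (x=6, y=4), (x=8, y=4)
  Distance 2: (x=7, y=2), (x=5, y=4), (x=9, y=4)
  Distance 3: (x=7, y=1), (x=6, y=2), (x=8, y=2), (x=5, y=3), (x=4, y=4)
  Distance 4: (x=7, y=0), (x=6, y=1), (x=8, y=1), (x=5, y=2), (x=9, y=2), (x=4, y=3), (x=3, y=4)
  Distance 5: (x=6, y=0), (x=9, y=1), (x=3, y=3), (x=2, y=4)  <- goal reached here
One shortest path (5 moves): (x=7, y=4) -> (x=6, y=4) -> (x=5, y=4) -> (x=4, y=4) -> (x=3, y=4) -> (x=3, y=3)

Answer: Shortest path length: 5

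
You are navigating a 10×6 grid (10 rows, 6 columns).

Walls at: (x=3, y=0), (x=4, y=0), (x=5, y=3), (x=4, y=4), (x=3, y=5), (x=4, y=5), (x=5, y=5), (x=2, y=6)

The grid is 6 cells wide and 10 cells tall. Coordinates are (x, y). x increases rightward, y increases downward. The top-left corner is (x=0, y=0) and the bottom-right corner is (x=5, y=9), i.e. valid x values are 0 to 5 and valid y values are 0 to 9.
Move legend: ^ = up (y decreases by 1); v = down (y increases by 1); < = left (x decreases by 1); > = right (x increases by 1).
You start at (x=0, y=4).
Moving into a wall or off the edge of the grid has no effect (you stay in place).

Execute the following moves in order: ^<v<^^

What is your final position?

Start: (x=0, y=4)
  ^ (up): (x=0, y=4) -> (x=0, y=3)
  < (left): blocked, stay at (x=0, y=3)
  v (down): (x=0, y=3) -> (x=0, y=4)
  < (left): blocked, stay at (x=0, y=4)
  ^ (up): (x=0, y=4) -> (x=0, y=3)
  ^ (up): (x=0, y=3) -> (x=0, y=2)
Final: (x=0, y=2)

Answer: Final position: (x=0, y=2)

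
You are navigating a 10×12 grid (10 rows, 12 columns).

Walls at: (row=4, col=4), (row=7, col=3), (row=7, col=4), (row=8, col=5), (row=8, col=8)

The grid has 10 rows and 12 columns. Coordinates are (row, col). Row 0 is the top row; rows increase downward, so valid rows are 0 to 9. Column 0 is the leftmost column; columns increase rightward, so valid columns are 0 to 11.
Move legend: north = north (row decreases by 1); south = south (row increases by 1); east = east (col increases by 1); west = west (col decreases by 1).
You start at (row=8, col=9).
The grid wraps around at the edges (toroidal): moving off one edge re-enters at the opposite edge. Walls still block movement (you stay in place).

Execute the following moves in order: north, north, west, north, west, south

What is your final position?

Start: (row=8, col=9)
  north (north): (row=8, col=9) -> (row=7, col=9)
  north (north): (row=7, col=9) -> (row=6, col=9)
  west (west): (row=6, col=9) -> (row=6, col=8)
  north (north): (row=6, col=8) -> (row=5, col=8)
  west (west): (row=5, col=8) -> (row=5, col=7)
  south (south): (row=5, col=7) -> (row=6, col=7)
Final: (row=6, col=7)

Answer: Final position: (row=6, col=7)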